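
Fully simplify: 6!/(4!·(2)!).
15
This is C(6,4) = 15.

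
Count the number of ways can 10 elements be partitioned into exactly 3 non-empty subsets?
9,330

Solution: This equals S(10,3), the Stirling number of the 2nd kind.
Using the Stirling recurrence: S(n,k) = k·S(n-1,k) + S(n-1,k-1)
S(10,3) = 3·S(9,3) + S(9,2)
         = 3·3025 + 255
         = 9075 + 255
         = 9,330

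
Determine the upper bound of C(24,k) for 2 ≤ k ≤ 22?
2,704,156

Reasoning: C(24,k) is maximised at the centre of the row: C(24,12) = 2,704,156.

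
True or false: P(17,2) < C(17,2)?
False

P(17,2) = 272 and C(17,2) = 136; P(n,r) = r! × C(n,r) so P > C whenever r ≥ 2.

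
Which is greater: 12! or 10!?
12!

Reasoning: 12!=479,001,600, 10!=3,628,800. 12! > 10!.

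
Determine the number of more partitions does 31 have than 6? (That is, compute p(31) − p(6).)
6,831

Working:
Pentagonal recurrence p(n) = p(n−1) + p(n−2) − p(n−5) − p(n−7) + …: p(31) = p(30) + p(29) − p(26) − p(24) + p(19) + p(16) − p(9) − p(5) = 5,604 + 4,565 − 2,436 − 1,575 + 490 + 231 − 30 − 7 = 6,842.
p(6) = p(5) + p(4) − p(1) = 7 + 5 − 1 = 11.
Difference = 6,842 − 11 = 6,831.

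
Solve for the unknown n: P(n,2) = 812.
29

Working:
P(n,2) = n(n−1) is increasing in n; n(n−1) ≈ (n−0.5)^2 = 812 gives n ≈ 29.0. Check: P(27,2) = 702, P(28,2) = 756, P(29,2) = 812 ✓. So n = 29.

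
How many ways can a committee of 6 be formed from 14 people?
3,003

Working:
C(14,6) = 14! / (6! × (14-6)!)
         = 14! / (6! × 8!)
         = 3,003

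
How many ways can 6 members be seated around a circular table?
120
Circular arrangements: (6-1)! = 120.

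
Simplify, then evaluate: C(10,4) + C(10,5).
462

Reasoning: By Pascal's identity: C(11,5) = 462.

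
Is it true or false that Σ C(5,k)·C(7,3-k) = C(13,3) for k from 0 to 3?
False
Vandermonde's identity gives C(12,3) = 220; RHS C(13,3) = 286.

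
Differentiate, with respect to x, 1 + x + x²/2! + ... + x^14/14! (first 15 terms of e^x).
1 + x + x²/2! + ... + x^13/13!
Differentiating term by term gives the first 14 terms of e^x.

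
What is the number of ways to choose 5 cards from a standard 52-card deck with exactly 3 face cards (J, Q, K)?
171,600
12 face cards and 40 non-face cards: C(12,3) × C(40,2) = 220 × 780 = 171,600.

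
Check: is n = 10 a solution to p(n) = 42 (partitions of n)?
Pentagonal recurrence p(n) = p(n−1) + p(n−2) − p(n−5) − p(n−7) + …: p(10) = p(9) + p(8) − p(5) − p(3) = 30 + 22 − 7 − 3 = 42, which equals 42.
Final answer: Yes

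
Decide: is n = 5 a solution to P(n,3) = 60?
Yes

P(5,3) = 5·4·3 = 60, which equals 60.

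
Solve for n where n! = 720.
6

Solution: n! is strictly increasing. 4! = 24, 5! = 120, 6! = 720 ✓. So n = 6.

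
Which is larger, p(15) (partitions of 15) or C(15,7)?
C(15,7)
Pentagonal recurrence p(n) = p(n−1) + p(n−2) − p(n−5) − p(n−7) + …: p(15) = p(14) + p(13) − p(10) − p(8) + p(3) + p(0) = 135 + 101 − 42 − 22 + 3 + 1 = 176; C(15,7) = 6,435.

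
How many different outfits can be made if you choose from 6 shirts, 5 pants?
30
By the multiplication principle: 6 × 5 = 30.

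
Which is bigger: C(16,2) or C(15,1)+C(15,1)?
C(16,2)

Solution: C(16,2)=120; C(15,1)+C(15,1)=15+15=30.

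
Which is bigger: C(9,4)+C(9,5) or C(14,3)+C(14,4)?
C(14,3)+C(14,4)

Reasoning: First=252, Second=1,365.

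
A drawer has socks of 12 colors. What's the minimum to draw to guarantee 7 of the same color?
73

Explanation: Worst case: 6 of each = 72. One more: 73.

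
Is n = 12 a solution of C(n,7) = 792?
Yes

Reasoning: C(12,7) = 12·11·10·9·8·7·6/7! = 3,991,680/5,040 = 792, which equals 792.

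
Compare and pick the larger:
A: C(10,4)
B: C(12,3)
B
A=C(10,4)=210, B=C(12,3)=220.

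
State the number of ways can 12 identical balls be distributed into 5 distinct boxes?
1,820
C(12+5-1, 5-1) = C(16, 4) = 1,820.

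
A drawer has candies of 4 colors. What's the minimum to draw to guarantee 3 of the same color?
Worst case: 2 of each = 8. One more: 9.

Answer: 9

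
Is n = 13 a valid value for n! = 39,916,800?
13! = 13·12! = 13·479,001,600 = 6,227,020,800, which does not equal 39,916,800.
Final answer: No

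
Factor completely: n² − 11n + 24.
Seek roots whose sum is 11 and product is 24: (3, 8). So n² − 11n + 24 = (n − 3)(n − 8).
Final answer: (n − 3)(n − 8)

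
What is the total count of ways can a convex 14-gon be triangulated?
208,012

Working:
Using the Catalan number formula: C_n = C(2n, n) / (n+1)
C_12 = C(24, 12) / (12+1)
     = 2704156 / 13
     = 208,012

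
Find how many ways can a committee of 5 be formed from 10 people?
252

C(10,5) = 10! / (5! × (10-5)!)
         = 10! / (5! × 5!)
         = 252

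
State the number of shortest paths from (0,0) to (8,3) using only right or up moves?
165

Solution: Choose 8 rights from 11 moves: C(11,8) = 165.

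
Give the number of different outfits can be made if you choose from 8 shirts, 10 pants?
80

Explanation: By the multiplication principle: 8 × 10 = 80.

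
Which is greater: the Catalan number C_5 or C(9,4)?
C_5 = C(10,5)/(5+1) = 252/6 = 42; C(9,4) = 126.

Answer: C(9,4)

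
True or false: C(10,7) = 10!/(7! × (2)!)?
False

Reasoning: The correct denominator is 7!×3!, giving C(10,7) = 120; the stated RHS is 10!/(7!×2!) = 360 ≠ 120, so the statement does not hold.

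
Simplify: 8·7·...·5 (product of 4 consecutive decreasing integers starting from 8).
1,680

This is P(8,4) = 8!/(4)! = 1,680.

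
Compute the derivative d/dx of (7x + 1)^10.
70(7x + 1)^9

Explanation: Chain rule: 10(7x+1)^{9} × 7 = 70(7x+1)^{9}.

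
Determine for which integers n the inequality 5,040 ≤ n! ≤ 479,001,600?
n! is strictly increasing; 7! = 5,040 and 12! = 479,001,600, so valid n = 7, 8, 9, 10, 11, 12.

Answer: 7, 8, 9, 10, 11, 12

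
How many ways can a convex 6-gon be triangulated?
14

Working:
Using the Catalan number formula: C_n = C(2n, n) / (n+1)
C_4 = C(8, 4) / (4+1)
     = 70 / 5
     = 14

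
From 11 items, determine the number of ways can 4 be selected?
C(11,4) = 11! / (4! × (11-4)!)
         = 11! / (4! × 7!)
         = 330
Final answer: 330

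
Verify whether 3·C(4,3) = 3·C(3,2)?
False

Explanation: Absorption identity k·C(n,k) = n·C(n-1,k-1). LHS = 3·4 = 12; RHS = 3·3 = 9.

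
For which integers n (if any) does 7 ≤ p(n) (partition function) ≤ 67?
Tabulating p(n) via p(n) = p(n−1) + p(n−2) − p(n−5) − p(n−7) + …: p(4)=5; p(5)=7; p(6)=11; p(7)=15; p(8)=22; p(9)=30; p(10)=42; p(11)=56; p(12)=77. So valid n = 5, 6, 7, 8, 9, 10, 11.
Final answer: 5, 6, 7, 8, 9, 10, 11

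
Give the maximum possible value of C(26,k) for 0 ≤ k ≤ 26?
10,400,600

Maximum at k = 13: C(26,13) = 10,400,600.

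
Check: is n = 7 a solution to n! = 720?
No

Solution: 7! = 7·6! = 7·720 = 5,040, which does not equal 720.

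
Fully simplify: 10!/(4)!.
151,200

Explanation: This equals 10×9×...×5 = 151,200.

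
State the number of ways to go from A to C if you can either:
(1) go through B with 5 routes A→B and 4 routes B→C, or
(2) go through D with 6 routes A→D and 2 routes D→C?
32

Reasoning: Route via B: 5×4=20. Route via D: 6×2=12. Total: 32.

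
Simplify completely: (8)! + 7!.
45,360

Reasoning: (8)! + 7! = (8)·7! + 7! = (8+1)·7! = 9·7! = 45,360.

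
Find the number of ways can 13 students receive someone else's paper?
2,290,792,932

Reasoning: Using D(n) = (n-1)[D(n-1) + D(n-2)]:
D(13) = (13-1) × [D(12) + D(11)]
      = 12 × [176214841 + 14684570]
      = 12 × 190899411
      = 2,290,792,932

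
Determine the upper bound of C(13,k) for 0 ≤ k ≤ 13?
1,716
Maximum at k = 6 or k = 7: C(13,6) = 1,716.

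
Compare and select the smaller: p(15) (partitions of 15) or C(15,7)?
p(15)

Explanation: Pentagonal recurrence p(n) = p(n−1) + p(n−2) − p(n−5) − p(n−7) + …: p(15) = p(14) + p(13) − p(10) − p(8) + p(3) + p(0) = 135 + 101 − 42 − 22 + 3 + 1 = 176; C(15,7) = 6,435.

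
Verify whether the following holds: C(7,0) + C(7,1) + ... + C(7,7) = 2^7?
True

Explanation: Binomial theorem with x = y = 1: Σ C(7,i) = (1+1)^7 = 2^7 = 128. The statement holds.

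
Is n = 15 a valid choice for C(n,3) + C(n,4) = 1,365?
No

Working:
C(15,3) + C(15,4) = 455 + 1,365 = 1,820, which does not equal 1,365.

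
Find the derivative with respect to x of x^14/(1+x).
Quotient rule: [14x^{13}(1+x) - x^14]/(1+x)².

Answer: (14x^13(1+x) - x^14)/(1+x)²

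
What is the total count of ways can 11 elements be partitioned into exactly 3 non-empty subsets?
28,501
This equals S(11,3), the Stirling number of the 2nd kind.
Using the Stirling recurrence: S(n,k) = k·S(n-1,k) + S(n-1,k-1)
S(11,3) = 3·S(10,3) + S(10,2)
         = 3·9330 + 511
         = 27990 + 511
         = 28,501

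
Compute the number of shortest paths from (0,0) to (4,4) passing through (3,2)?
30
To (3,2): C(5,3)=10. From there: C(3,1)=3. Total: 30.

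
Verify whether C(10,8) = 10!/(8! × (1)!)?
False

Reasoning: The correct denominator is 8!×2!, giving C(10,8) = 45; the stated RHS is 10!/(8!×1!) = 90 ≠ 45, so the statement does not hold.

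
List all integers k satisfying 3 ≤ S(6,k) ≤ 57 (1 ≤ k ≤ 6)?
S(6,1)=1; S(6,2)=31; S(6,3)=90; S(6,4)=65; S(6,5)=15; S(6,6)=1. So valid k = 2, 5.

Answer: 2, 5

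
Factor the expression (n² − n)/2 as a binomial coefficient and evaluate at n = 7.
C(n,2); C(7,2) = 21
(n² − n)/2 = n(n−1)/2 = C(n,2). At n = 7: C(7,2) = 21.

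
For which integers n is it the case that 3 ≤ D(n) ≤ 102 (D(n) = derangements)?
Using D(n) = (n−1)[D(n−1) + D(n−2)] with D(1)=0, D(2)=1: D(3)=2; D(4)=9; D(5)=44; D(6)=265. So valid n = 4, 5.

Answer: 4, 5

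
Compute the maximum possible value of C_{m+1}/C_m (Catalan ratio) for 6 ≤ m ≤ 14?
C_{m+1}/C_m = 2(2m+1)/(m+2), which increases with m. Maximum at m = 14: 2·29/16 = 29/8.

Answer: 29/8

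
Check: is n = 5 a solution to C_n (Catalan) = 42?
Yes

Reasoning: C_5 = C(10,5)/(5+1) = 252/6 = 42, which equals 42.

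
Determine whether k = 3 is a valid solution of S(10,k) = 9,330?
S(10,3) = 3·S(9,3) + S(9,2) = 3·3,025 + 255 = 9,330, which equals 9,330.

Answer: Yes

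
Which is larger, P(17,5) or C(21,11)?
P(17,5)=742,560, C(21,11)=352,716.
Final answer: P(17,5)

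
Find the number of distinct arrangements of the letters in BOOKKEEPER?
Word has 10 letters (B=1, O=2, K=2, E=3, P=1, R=1). Arrangements: 10!/Π(k!) = 151,200.

Answer: 151,200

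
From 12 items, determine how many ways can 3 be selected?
220
C(12,3) = 12! / (3! × (12-3)!)
         = 12! / (3! × 9!)
         = 220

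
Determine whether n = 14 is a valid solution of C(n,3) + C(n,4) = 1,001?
No

Reasoning: C(14,3) + C(14,4) = 364 + 1,001 = 1,365, which does not equal 1,001.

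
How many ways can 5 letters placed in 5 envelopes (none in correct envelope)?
44

Explanation: Using D(n) = (n-1)[D(n-1) + D(n-2)]:
D(5) = (5-1) × [D(4) + D(3)]
      = 4 × [9 + 2]
      = 4 × 11
      = 44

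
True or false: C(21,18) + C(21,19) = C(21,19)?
False

Working:
Pascal's identity gives C(22,19) = 1,540, whereas C(21,19) = 210.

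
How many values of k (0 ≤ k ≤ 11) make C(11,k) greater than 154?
6
Row 11 is unimodal and symmetric about k=11/2. C(11,2)=55 ≤ 154; C(11,3)=165 > 154; by symmetry C(11,k) > 154 for k = 3..8. That's 8 - 3 + 1 = 6 values.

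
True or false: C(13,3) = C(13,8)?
False

Reasoning: C(13,3) = 286 but C(13,8) = 1,287; symmetry gives C(13,3) = C(13,10), not C(13,8).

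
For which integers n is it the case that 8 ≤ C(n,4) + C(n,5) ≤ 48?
C(5,4)+C(5,5)=6; C(6,4)+C(6,5)=21; C(7,4)+C(7,5)=56. So valid n = 6.

Answer: 6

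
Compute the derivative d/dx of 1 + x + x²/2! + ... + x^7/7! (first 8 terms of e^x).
Differentiating term by term gives the first 7 terms of e^x.
Final answer: 1 + x + x²/2! + ... + x^6/6!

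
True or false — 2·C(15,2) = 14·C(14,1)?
Absorption identity k·C(n,k) = n·C(n-1,k-1). LHS = 2·105 = 210; RHS = 14·14 = 196.

Answer: False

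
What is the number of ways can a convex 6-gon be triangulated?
14
Using the Catalan number formula: C_n = C(2n, n) / (n+1)
C_4 = C(8, 4) / (4+1)
     = 70 / 5
     = 14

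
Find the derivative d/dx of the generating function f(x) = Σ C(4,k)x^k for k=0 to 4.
Σ k·C(4,k)x^(k-1) for k=1 to 4

Reasoning: Term-by-term differentiation gives Σ k·C(4,k)x^{k-1} for k=1 to 4.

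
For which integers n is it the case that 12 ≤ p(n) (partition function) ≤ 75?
7, 8, 9, 10, 11

Working:
Tabulating p(n) via p(n) = p(n−1) + p(n−2) − p(n−5) − p(n−7) + …: p(6)=11; p(7)=15; p(8)=22; p(9)=30; p(10)=42; p(11)=56; p(12)=77. So valid n = 7, 8, 9, 10, 11.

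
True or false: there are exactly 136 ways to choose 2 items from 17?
C(17,2) = 136.
Final answer: True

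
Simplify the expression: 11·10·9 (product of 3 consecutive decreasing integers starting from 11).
This is P(11,3) = 11!/(8)! = 990.

Answer: 990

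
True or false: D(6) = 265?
True

Reasoning: Derangements of 6 elements: D(6) = (6-1)·[D(5) + D(4)] = 5·[44 + 9] = 265.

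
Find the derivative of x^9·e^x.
(9x^8 + x^9)e^x
Product rule: d/dx[x^9]·e^x + x^9·d/dx[e^x] = 9x^{8}e^x + x^9e^x.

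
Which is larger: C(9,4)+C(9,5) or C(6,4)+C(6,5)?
C(9,4)+C(9,5)

Explanation: First=252, Second=21.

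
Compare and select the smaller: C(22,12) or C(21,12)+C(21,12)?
C(21,12)+C(21,12)

Reasoning: C(22,12)=646,646; C(21,12)+C(21,12)=293,930+293,930=587,860.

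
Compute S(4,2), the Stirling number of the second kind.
7

Using the Stirling recurrence: S(n,k) = k·S(n-1,k) + S(n-1,k-1)
S(4,2) = 2·S(3,2) + S(3,1)
         = 2·3 + 1
         = 6 + 1
         = 7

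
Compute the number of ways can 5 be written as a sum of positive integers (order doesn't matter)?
7
Pentagonal recurrence p(n) = p(n−1) + p(n−2) − p(n−5) − p(n−7) + …: p(5) = p(4) + p(3) − p(0) = 5 + 3 − 1 = 7.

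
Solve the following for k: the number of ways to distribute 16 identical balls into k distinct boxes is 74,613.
7

Solution: Stars and bars: the count is C(16+k−1, k−1), increasing in k. k=5: C(20,4) = 4,845, k=6: C(21,5) = 20,349, k=7: C(22,6) = 74,613 ✓. So k = 7.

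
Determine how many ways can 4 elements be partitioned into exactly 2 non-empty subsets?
7

Reasoning: This equals S(4,2), the Stirling number of the 2nd kind.
Using the Stirling recurrence: S(n,k) = k·S(n-1,k) + S(n-1,k-1)
S(4,2) = 2·S(3,2) + S(3,1)
         = 2·3 + 1
         = 6 + 1
         = 7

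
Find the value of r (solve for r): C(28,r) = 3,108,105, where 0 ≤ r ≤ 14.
8

Reasoning: C(28,r) is increasing for 0 ≤ r ≤ 14. Stepping up (C(28,r+1) = C(28,r)·(28−r)/(r+1)): C(28,1) = 28, C(28,2) = 378, C(28,3) = 3,276, C(28,4) = 20,475, C(28,5) = 98,280, C(28,6) = 376,740, C(28,7) = 1,184,040, C(28,8) = 3,108,105 ✓. So r = 8.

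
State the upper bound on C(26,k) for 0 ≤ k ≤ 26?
Maximum at k = 13: C(26,13) = 10,400,600.
Final answer: 10,400,600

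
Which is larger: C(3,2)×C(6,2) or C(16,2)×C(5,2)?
C(16,2)×C(5,2)

C(3,2)×C(6,2)=45, C(16,2)×C(5,2)=1,200.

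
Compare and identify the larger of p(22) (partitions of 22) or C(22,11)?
C(22,11)

Explanation: Pentagonal recurrence p(n) = p(n−1) + p(n−2) − p(n−5) − p(n−7) + …: p(22) = p(21) + p(20) − p(17) − p(15) + p(10) + p(7) − p(0) = 792 + 627 − 297 − 176 + 42 + 15 − 1 = 1,002; C(22,11) = 705,432.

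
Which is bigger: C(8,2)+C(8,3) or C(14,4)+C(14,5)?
C(14,4)+C(14,5)

Explanation: First=84, Second=3,003.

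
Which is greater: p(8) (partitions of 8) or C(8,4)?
Pentagonal recurrence p(n) = p(n−1) + p(n−2) − p(n−5) − p(n−7) + …: p(8) = p(7) + p(6) − p(3) − p(1) = 15 + 11 − 3 − 1 = 22; C(8,4) = 70.
Final answer: C(8,4)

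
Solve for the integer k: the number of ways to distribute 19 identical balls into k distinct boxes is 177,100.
7

Reasoning: Stars and bars: the count is C(19+k−1, k−1), increasing in k. k=5: C(23,4) = 8,855, k=6: C(24,5) = 42,504, k=7: C(25,6) = 177,100 ✓. So k = 7.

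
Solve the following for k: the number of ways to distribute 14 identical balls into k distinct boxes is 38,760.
7

Solution: Stars and bars: the count is C(14+k−1, k−1), increasing in k. k=5: C(18,4) = 3,060, k=6: C(19,5) = 11,628, k=7: C(20,6) = 38,760 ✓. So k = 7.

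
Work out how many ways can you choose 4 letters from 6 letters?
C(6,4) = 6! / (4! × (6-4)!)
         = 6! / (4! × 2!)
         = 15

Answer: 15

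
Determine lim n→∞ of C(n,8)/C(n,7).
∞

C(n,8)/C(n,7) = (n-7)/8 → ∞ as n → ∞.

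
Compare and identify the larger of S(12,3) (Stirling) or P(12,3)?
S(12,3)

Explanation: S(12,3) = 3·S(11,3) + S(11,2) = 3·28,501 + 1,023 = 86,526; P(12,3) = 1,320.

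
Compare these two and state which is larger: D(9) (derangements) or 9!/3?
D(9)

Explanation: D(9) = (9-1)·[D(8) + D(7)] = 8·[14,833 + 1,854] = 133,496; 9!/3 = 362,880/3 = 120,960.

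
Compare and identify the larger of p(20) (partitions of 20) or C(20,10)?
C(20,10)

Explanation: Pentagonal recurrence p(n) = p(n−1) + p(n−2) − p(n−5) − p(n−7) + …: p(20) = p(19) + p(18) − p(15) − p(13) + p(8) + p(5) = 490 + 385 − 176 − 101 + 22 + 7 = 627; C(20,10) = 184,756.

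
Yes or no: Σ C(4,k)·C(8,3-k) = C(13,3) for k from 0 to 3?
No

Solution: Vandermonde's identity gives C(12,3) = 220; RHS C(13,3) = 286.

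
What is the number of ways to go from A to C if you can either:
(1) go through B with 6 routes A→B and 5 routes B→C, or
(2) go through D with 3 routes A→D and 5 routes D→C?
45

Explanation: Route via B: 6×5=30. Route via D: 3×5=15. Total: 45.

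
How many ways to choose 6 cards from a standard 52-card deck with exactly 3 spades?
2,613,754

Working:
13 spades and 39 non-spades: C(13,3) × C(39,3) = 286 × 9139 = 2,613,754.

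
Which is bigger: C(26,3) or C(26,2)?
C(26,3)
C(26,3)=2,600, C(26,2)=325.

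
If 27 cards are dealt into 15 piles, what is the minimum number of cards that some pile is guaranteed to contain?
2
Pigeonhole: ⌈27/15⌉ = 2.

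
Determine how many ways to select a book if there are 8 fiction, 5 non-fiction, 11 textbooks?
24
By the addition principle: 8 + 5 + 11 = 24.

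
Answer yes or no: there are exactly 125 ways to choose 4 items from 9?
No

Reasoning: C(9,4) = 126 ≠ 125.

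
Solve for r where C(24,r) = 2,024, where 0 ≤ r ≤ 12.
3

Solution: C(24,r) is increasing for 0 ≤ r ≤ 12. Stepping up (C(24,r+1) = C(24,r)·(24−r)/(r+1)): C(24,1) = 24, C(24,2) = 276, C(24,3) = 2,024 ✓. So r = 3.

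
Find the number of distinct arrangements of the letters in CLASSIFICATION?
1,816,214,400

Word has 14 letters (C=2, L=1, A=2, S=2, I=3, F=1, T=1, O=1, N=1). Arrangements: 14!/Π(k!) = 1,816,214,400.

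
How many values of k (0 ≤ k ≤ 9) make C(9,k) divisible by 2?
6
Checking C(9,k) mod 2 for k = 0..9: divisible at k = 2, 3, 4, 5, 6, 7. That's 6 values.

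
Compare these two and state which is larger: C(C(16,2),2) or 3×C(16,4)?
C(C(16,2),2)

Solution: C(C(16,2),2)=7,140, 3×C(16,4)=5,460.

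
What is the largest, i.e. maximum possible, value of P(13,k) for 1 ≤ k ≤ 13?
6,227,020,800
P(13,k) increases in k, so maximum at k = 13: 13! = 6,227,020,800.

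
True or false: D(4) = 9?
True

Explanation: Derangements of 4 elements: D(4) = (4-1)·[D(3) + D(2)] = 3·[2 + 1] = 9.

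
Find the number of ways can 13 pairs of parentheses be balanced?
742,900

Using the Catalan number formula: C_n = C(2n, n) / (n+1)
C_13 = C(26, 13) / (13+1)
     = 10400600 / 14
     = 742,900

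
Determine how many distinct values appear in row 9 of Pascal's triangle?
5

Row 9 has entries C(9,0)..C(9,9); by symmetry C(9,k)=C(9,9-k), giving 5 distinct values.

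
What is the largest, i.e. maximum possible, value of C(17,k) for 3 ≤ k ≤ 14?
C(17,k) is maximised at the centre of the row: C(17,8) = 24,310.

Answer: 24,310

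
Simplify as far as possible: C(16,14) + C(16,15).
136

Reasoning: By Pascal's identity: C(17,15) = 136.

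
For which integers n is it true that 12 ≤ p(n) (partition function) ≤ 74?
7, 8, 9, 10, 11

Tabulating p(n) via p(n) = p(n−1) + p(n−2) − p(n−5) − p(n−7) + …: p(6)=11; p(7)=15; p(8)=22; p(9)=30; p(10)=42; p(11)=56; p(12)=77. So valid n = 7, 8, 9, 10, 11.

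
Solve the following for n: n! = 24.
4

Reasoning: n! is strictly increasing. 2! = 2, 3! = 6, 4! = 24 ✓. So n = 4.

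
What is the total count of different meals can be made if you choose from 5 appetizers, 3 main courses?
By the multiplication principle: 5 × 3 = 15.
Final answer: 15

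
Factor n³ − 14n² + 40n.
n(n − 4)(n − 10)
n³ − 14n² + 40n = n(n² − 14n + 40) = n(n − 4)(n − 10).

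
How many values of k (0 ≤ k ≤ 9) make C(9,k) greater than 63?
4

Row 9 is unimodal and symmetric about k=9/2. C(9,2)=36 ≤ 63; C(9,3)=84 > 63; by symmetry C(9,k) > 63 for k = 3..6. That's 6 - 3 + 1 = 4 values.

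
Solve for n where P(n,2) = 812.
29

P(n,2) = n(n−1) is increasing in n; n(n−1) ≈ (n−0.5)^2 = 812 gives n ≈ 29.0. Check: P(27,2) = 702, P(28,2) = 756, P(29,2) = 812 ✓. So n = 29.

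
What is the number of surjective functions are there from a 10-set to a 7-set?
29,635,200

Working:
Onto functions = 7! × S(10,7)
First compute S(10,7) via recurrence:
Using the Stirling recurrence: S(n,k) = k·S(n-1,k) + S(n-1,k-1)
S(10,7) = 7·S(9,7) + S(9,6)
         = 7·462 + 2646
         = 3234 + 2646
         = 5,880
Then: 5040 × 5880 = 29,635,200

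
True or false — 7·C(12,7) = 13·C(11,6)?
False

Absorption identity k·C(n,k) = n·C(n-1,k-1). LHS = 7·792 = 5,544; RHS = 13·462 = 6,006.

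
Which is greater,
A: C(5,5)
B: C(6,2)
B

Solution: A=C(5,5)=1, B=C(6,2)=15.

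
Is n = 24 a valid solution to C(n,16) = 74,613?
C(24,16) = 24·23·22·21·20·19·18·17·16·15·14·13·12·11·10·9/16! = 15,388,105,201,717,248,000/20,922,789,888,000 = 735,471, which does not equal 74,613.

Answer: No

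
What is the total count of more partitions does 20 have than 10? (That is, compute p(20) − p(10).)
585

Working:
Pentagonal recurrence p(n) = p(n−1) + p(n−2) − p(n−5) − p(n−7) + …: p(20) = p(19) + p(18) − p(15) − p(13) + p(8) + p(5) = 490 + 385 − 176 − 101 + 22 + 7 = 627.
p(10) = p(9) + p(8) − p(5) − p(3) = 30 + 22 − 7 − 3 = 42.
Difference = 627 − 42 = 585.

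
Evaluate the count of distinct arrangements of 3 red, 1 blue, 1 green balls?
20

Multinomial: 5!/(3! × 1! × 1!) = 20.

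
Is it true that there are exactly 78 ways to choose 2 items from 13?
C(13,2) = 78.
Final answer: True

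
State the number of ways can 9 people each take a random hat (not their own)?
Using D(n) = (n-1)[D(n-1) + D(n-2)]:
D(9) = (9-1) × [D(8) + D(7)]
      = 8 × [14833 + 1854]
      = 8 × 16687
      = 133,496
Final answer: 133,496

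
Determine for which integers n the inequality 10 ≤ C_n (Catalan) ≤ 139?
C_3=5; C_4=14; C_5=42; C_6=132; C_7=429. So valid n = 4, 5, 6.

Answer: 4, 5, 6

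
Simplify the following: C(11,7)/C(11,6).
5/7

Reasoning: C(n,k+1)/C(n,k) = (n−k)/(k+1). Here (11−6)/(6+1) = 5/7 = 5/7.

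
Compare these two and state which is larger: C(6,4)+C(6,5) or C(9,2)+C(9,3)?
C(9,2)+C(9,3)

Working:
First=21, Second=120.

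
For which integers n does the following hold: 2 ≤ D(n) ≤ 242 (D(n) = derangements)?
3, 4, 5

Using D(n) = (n−1)[D(n−1) + D(n−2)] with D(1)=0, D(2)=1: D(2)=1; D(3)=2; D(4)=9; D(5)=44; D(6)=265. So valid n = 3, 4, 5.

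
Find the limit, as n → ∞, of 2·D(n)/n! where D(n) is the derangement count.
2/e

Reasoning: D(n)/n! → 1/e, so 2·D(n)/n! → 2/e.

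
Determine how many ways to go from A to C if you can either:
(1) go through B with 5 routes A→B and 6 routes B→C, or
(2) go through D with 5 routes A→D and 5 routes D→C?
55

Working:
Route via B: 5×6=30. Route via D: 5×5=25. Total: 55.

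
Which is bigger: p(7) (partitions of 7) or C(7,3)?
Pentagonal recurrence p(n) = p(n−1) + p(n−2) − p(n−5) − p(n−7) + …: p(7) = p(6) + p(5) − p(2) − p(0) = 11 + 7 − 2 − 1 = 15; C(7,3) = 35.
Final answer: C(7,3)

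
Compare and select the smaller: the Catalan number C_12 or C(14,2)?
C(14,2)

Working:
C_12 = C(24,12)/(12+1) = 2,704,156/13 = 208,012; C(14,2) = 91.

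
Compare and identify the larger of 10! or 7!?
10!
10!=3,628,800, 7!=5,040. 10! > 7!.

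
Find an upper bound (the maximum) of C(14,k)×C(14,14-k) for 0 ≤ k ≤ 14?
11,778,624

Solution: C(14,k)·C(14,14-k) = C(14,k)², maximised at the centre k = 7: C(14,7)² = 11,778,624.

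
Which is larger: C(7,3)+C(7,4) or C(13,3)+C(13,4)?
C(13,3)+C(13,4)

Working:
First=70, Second=1,001.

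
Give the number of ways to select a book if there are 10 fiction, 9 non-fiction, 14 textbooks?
33

Working:
By the addition principle: 10 + 9 + 14 = 33.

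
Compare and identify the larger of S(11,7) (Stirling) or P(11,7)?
P(11,7)

Reasoning: S(11,7) = 7·S(10,7) + S(10,6) = 7·5,880 + 22,827 = 63,987; P(11,7) = 1,663,200.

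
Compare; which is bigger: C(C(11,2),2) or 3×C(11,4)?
C(C(11,2),2)=1,485, 3×C(11,4)=990.
Final answer: C(C(11,2),2)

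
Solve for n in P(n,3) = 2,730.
15
P(n,3) = n(n−1)(n−2) is increasing in n; n(n−1)(n−2) ≈ (n−1)^3 = 2,730 gives n ≈ 15.0. Check: P(13,3) = 1,716, P(14,3) = 2,184, P(15,3) = 2,730 ✓. So n = 15.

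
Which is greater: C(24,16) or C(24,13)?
C(24,13)

Explanation: C(24,16)=735,471, C(24,13)=2,496,144.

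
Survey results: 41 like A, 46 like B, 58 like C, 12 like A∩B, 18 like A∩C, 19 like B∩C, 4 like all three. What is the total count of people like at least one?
100

|A∪B∪C| = 41+46+58-12-18-19+4 = 100.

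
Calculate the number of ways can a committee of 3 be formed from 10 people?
120
C(10,3) = 10! / (3! × (10-3)!)
         = 10! / (3! × 7!)
         = 120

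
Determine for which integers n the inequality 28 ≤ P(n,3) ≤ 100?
P(4,3)=24; P(5,3)=60; P(6,3)=120. So valid n = 5.

Answer: 5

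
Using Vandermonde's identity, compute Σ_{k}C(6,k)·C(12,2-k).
153

Working:
= C(6+12,2) = C(18,2) = 153.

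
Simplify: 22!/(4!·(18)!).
7,315

Working:
This is C(22,4) = 7,315.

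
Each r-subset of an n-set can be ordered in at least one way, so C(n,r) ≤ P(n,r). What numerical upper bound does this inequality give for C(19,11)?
3,016,991,577,600

P(19,11) = 19·18·17·16·15·14·13·12·11·10·9 = 3,016,991,577,600, so C(19,11) ≤ 3,016,991,577,600. (The bound is loose by a factor of 11! = 39,916,800: C(19,11) = 3,016,991,577,600/39,916,800 = 75,582.)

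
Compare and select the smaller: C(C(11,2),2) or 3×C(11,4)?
3×C(11,4)

C(C(11,2),2)=1,485, 3×C(11,4)=990.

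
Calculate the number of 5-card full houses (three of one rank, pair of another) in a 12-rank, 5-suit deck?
Triple rank: 12. Triple suits: C(5,3)=10. Pair rank: 11. Pair suits: C(5,2)=10. Total: 13,200.
Final answer: 13,200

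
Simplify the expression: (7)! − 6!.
4,320
(7)! − 6! = (7)·6! − 6! = (7−1)·6! = 6·6! = 4,320.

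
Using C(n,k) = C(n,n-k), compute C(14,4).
1,001

Reasoning: C(14,4) = C(14,10) = 1,001.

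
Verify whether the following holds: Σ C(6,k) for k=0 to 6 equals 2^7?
False

Explanation: Binomial theorem: Σ C(6,k) = (1+1)^6 = 2^6 = 64; RHS 2^7 = 128.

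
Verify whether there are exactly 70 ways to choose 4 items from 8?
True

Explanation: C(8,4) = 70.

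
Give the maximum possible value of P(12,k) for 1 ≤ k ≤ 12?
P(12,k) increases in k, so maximum at k = 12: 12! = 479,001,600.

Answer: 479,001,600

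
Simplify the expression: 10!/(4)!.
This equals 10×9×...×5 = 151,200.
Final answer: 151,200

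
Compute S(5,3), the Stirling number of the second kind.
Using the Stirling recurrence: S(n,k) = k·S(n-1,k) + S(n-1,k-1)
S(5,3) = 3·S(4,3) + S(4,2)
         = 3·6 + 7
         = 18 + 7
         = 25
Final answer: 25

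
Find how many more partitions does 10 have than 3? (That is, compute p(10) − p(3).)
39

Pentagonal recurrence p(n) = p(n−1) + p(n−2) − p(n−5) − p(n−7) + …: p(10) = p(9) + p(8) − p(5) − p(3) = 30 + 22 − 7 − 3 = 42.
p(3) = p(2) + p(1) = 2 + 1 = 3.
Difference = 42 − 3 = 39.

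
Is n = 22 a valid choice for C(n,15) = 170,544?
Yes

C(22,15) = 22·21·20·19·18·17·16·15·14·13·12·11·10·9·8/15! = 223,016,017,416,192,000/1,307,674,368,000 = 170,544, which equals 170,544.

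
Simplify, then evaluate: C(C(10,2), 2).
990

Working:
C(10,2) = 45, then C(45, 2) = 990.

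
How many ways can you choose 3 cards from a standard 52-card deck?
22,100

Working:
C(52,3) = 22,100.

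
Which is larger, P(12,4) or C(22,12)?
P(12,4)=11,880, C(22,12)=646,646.
Final answer: C(22,12)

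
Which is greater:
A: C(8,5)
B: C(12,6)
B

Working:
A=C(8,5)=56, B=C(12,6)=924.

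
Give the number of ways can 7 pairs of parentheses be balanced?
429

Explanation: Using the Catalan number formula: C_n = C(2n, n) / (n+1)
C_7 = C(14, 7) / (7+1)
     = 3432 / 8
     = 429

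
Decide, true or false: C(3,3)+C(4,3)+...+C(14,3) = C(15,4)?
True

Explanation: Hockey stick identity gives Σ = C(15,4) = 1,365; RHS C(15,4) = 1,365.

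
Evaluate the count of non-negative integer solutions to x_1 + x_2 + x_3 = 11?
78

Explanation: C(11+3-1, 3-1) = 78.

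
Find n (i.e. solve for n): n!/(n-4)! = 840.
7

Explanation: n!/(n-4)! = n×(n-1)×(n-2)×(n-3), a product of 4 consecutive integers ≈ (n−1.5)^4. 840^(1/4) + 1.5 ≈ 6.9; check n = 7: 7×6×5×4 = 840 ✓. So n = 7.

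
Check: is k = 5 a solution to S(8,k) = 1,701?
S(8,5) = 5·S(7,5) + S(7,4) = 5·140 + 350 = 1,050, which does not equal 1,701.

Answer: No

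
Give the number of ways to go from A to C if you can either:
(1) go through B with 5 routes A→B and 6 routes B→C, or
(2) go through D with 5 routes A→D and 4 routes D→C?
50
Route via B: 5×6=30. Route via D: 5×4=20. Total: 50.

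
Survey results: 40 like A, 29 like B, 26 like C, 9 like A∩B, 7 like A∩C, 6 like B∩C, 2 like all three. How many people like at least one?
75

Working:
|A∪B∪C| = 40+29+26-9-7-6+2 = 75.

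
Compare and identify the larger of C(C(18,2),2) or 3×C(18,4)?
C(C(18,2),2)

Explanation: C(C(18,2),2)=11,628, 3×C(18,4)=9,180.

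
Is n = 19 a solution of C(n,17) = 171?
C(19,17) = 19·18·17·16·15·14·13·12·11·10·9·8·7·6·5·4·3/17! = 60,822,550,204,416,000/355,687,428,096,000 = 171, which equals 171.

Answer: Yes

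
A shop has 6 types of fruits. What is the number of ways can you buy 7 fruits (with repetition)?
792
Stars and bars: C(7+6-1, 7) = C(12, 7) = 792.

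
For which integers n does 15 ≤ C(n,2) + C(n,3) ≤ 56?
C(4,2)+C(4,3)=10; C(5,2)+C(5,3)=20; C(6,2)+C(6,3)=35; C(7,2)+C(7,3)=56; C(8,2)+C(8,3)=84. So valid n = 5, 6, 7.
Final answer: 5, 6, 7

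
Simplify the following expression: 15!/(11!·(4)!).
This is C(15,11) = 1,365.

Answer: 1,365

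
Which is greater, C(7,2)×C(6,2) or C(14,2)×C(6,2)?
C(14,2)×C(6,2)
C(7,2)×C(6,2)=315, C(14,2)×C(6,2)=1,365.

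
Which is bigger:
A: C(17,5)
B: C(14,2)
A

Solution: A=C(17,5)=6,188, B=C(14,2)=91.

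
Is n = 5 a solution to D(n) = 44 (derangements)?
Yes

Working:
D(5) = (5-1)·[D(4) + D(3)] = 4·[9 + 2] = 44, which equals 44.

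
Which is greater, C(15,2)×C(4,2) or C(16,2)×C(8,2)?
C(16,2)×C(8,2)

Reasoning: C(15,2)×C(4,2)=630, C(16,2)×C(8,2)=3,360.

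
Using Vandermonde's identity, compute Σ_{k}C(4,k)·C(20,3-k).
2,024

Reasoning: = C(4+20,3) = C(24,3) = 2,024.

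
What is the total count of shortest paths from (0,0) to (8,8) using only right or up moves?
Choose 8 rights from 16 moves: C(16,8) = 12,870.
Final answer: 12,870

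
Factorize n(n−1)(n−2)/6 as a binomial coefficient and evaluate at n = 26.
C(n,3); C(26,3) = 2,600

Solution: n(n−1)(n−2)/6 = n!/(3!(n−3)!) = C(n,3). At n = 26: C(26,3) = 2,600.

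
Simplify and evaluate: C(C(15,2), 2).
5,460
C(15,2) = 105, then C(105, 2) = 5,460.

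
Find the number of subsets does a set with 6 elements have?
64
Each element can be included or excluded: 2^6 = 64.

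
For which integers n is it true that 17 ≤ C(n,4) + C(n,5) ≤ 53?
C(5,4)+C(5,5)=6; C(6,4)+C(6,5)=21; C(7,4)+C(7,5)=56. So valid n = 6.
Final answer: 6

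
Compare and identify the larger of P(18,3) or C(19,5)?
P(18,3)=4,896, C(19,5)=11,628.

Answer: C(19,5)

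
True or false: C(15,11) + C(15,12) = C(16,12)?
Pascal's identity C(n,k) + C(n,k+1) = C(n+1,k+1): 1,365 + 455 = 1,820 = C(16,12).
Final answer: True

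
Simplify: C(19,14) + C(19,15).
15,504

Explanation: By Pascal's identity: C(20,15) = 15,504.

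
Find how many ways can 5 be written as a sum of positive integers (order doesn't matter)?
7

Reasoning: Pentagonal recurrence p(n) = p(n−1) + p(n−2) − p(n−5) − p(n−7) + …: p(5) = p(4) + p(3) − p(0) = 5 + 3 − 1 = 7.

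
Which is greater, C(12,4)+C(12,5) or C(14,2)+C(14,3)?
C(12,4)+C(12,5)

Reasoning: First=1,287, Second=455.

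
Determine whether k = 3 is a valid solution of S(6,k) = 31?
No

Explanation: S(6,3) = 3·S(5,3) + S(5,2) = 3·25 + 15 = 90, which does not equal 31.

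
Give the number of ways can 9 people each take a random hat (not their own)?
133,496
Using D(n) = (n-1)[D(n-1) + D(n-2)]:
D(9) = (9-1) × [D(8) + D(7)]
      = 8 × [14833 + 1854]
      = 8 × 16687
      = 133,496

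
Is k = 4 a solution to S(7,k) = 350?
Yes

Reasoning: S(7,4) = 4·S(6,4) + S(6,3) = 4·65 + 90 = 350, which equals 350.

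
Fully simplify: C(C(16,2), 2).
C(16,2) = 120, then C(120, 2) = 7,140.
Final answer: 7,140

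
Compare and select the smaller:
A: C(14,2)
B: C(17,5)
A

Explanation: A=C(14,2)=91, B=C(17,5)=6,188.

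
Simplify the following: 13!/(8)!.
154,440

This equals 13×12×...×9 = 154,440.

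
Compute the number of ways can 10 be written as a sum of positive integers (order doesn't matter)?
42

Reasoning: Pentagonal recurrence p(n) = p(n−1) + p(n−2) − p(n−5) − p(n−7) + …: p(10) = p(9) + p(8) − p(5) − p(3) = 30 + 22 − 7 − 3 = 42.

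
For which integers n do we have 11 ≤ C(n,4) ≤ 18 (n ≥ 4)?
6

Solution: C(5,4)=5; C(6,4)=15; C(7,4)=35. So valid n = 6.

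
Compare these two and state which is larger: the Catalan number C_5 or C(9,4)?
C(9,4)

C_5 = C(10,5)/(5+1) = 252/6 = 42; C(9,4) = 126.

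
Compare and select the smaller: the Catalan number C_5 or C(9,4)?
C_5

Solution: C_5 = C(10,5)/(5+1) = 252/6 = 42; C(9,4) = 126.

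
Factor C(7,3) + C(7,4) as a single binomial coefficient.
C(8,4)

By Pascal's identity: C(7,3) + C(7,4) = C(8,4) = 70.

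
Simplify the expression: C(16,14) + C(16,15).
136

Reasoning: By Pascal's identity: C(17,15) = 136.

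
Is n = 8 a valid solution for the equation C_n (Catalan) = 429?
No

C_8 = C(16,8)/(8+1) = 12,870/9 = 1,430, which does not equal 429.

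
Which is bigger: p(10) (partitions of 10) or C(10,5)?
Pentagonal recurrence p(n) = p(n−1) + p(n−2) − p(n−5) − p(n−7) + …: p(10) = p(9) + p(8) − p(5) − p(3) = 30 + 22 − 7 − 3 = 42; C(10,5) = 252.
Final answer: C(10,5)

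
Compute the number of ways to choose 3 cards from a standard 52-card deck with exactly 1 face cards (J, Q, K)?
9,360
12 face cards and 40 non-face cards: C(12,1) × C(40,2) = 12 × 780 = 9,360.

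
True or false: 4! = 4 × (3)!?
True

By definition n! = n × (n-1)!, so 4! = 4 × 3!.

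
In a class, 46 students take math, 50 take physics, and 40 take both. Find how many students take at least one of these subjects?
56

|A∪B| = |A|+|B|-|A∩B| = 46+50-40 = 56.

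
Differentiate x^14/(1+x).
(14x^13(1+x) - x^14)/(1+x)²

Quotient rule: [14x^{13}(1+x) - x^14]/(1+x)².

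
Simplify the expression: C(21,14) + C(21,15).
170,544

Explanation: By Pascal's identity: C(22,15) = 170,544.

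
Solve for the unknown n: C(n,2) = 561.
34

Working:
C(n,2) = n(n−1)/2! is increasing in n, and n(n−1) = 2!·561 = 1,122 ≈ (n−0.5)^2 gives n ≈ 34.0. Check: C(32,2) = 496, C(33,2) = 528, C(34,2) = 561 ✓. So n = 34.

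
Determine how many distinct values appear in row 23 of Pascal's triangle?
12

Reasoning: Row 23 has entries C(23,0)..C(23,23); by symmetry C(23,k)=C(23,23-k), giving 12 distinct values.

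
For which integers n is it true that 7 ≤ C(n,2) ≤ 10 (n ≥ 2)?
5

Explanation: C(4,2)=6; C(5,2)=10; C(6,2)=15. So valid n = 5.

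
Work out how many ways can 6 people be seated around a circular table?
120

Reasoning: Circular arrangements: (6-1)! = 120.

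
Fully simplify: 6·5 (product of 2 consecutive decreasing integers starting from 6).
30

Explanation: This is P(6,2) = 6!/(4)! = 30.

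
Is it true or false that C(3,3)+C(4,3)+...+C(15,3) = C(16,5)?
False

Solution: Hockey stick identity gives Σ = C(16,4) = 1,820; RHS C(16,5) = 4,368.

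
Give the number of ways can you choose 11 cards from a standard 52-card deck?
60,403,728,840

Working:
C(52,11) = 60,403,728,840.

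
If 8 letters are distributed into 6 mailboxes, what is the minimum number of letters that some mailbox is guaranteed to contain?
2

Working:
Pigeonhole: ⌈8/6⌉ = 2.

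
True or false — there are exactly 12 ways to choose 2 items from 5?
False

Solution: C(5,2) = 10 ≠ 12.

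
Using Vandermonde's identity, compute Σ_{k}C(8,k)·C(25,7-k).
= C(8+25,7) = C(33,7) = 4,272,048.
Final answer: 4,272,048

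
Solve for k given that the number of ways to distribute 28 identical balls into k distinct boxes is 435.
3

Working:
Stars and bars: the count is C(28+k−1, k−1), increasing in k. k=2: C(29,1) = 29, k=3: C(30,2) = 435 ✓. So k = 3.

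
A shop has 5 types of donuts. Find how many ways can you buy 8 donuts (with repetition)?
495

Working:
Stars and bars: C(8+5-1, 8) = C(12, 8) = 495.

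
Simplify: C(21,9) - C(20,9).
C(21,9) - C(20,9) = C(20,8) = 125,970.

Answer: 125,970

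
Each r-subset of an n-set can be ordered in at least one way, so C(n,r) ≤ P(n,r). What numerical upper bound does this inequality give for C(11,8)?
6,652,800

Explanation: P(11,8) = 11·10·9·8·7·6·5·4 = 6,652,800, so C(11,8) ≤ 6,652,800. (The bound is loose by a factor of 8! = 40,320: C(11,8) = 6,652,800/40,320 = 165.)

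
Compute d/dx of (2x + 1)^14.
Chain rule: 14(2x+1)^{13} × 2 = 28(2x+1)^{13}.

Answer: 28(2x + 1)^13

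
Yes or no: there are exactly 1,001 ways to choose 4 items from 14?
Yes

Solution: C(14,4) = 1,001.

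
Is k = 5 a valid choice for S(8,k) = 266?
No

Explanation: S(8,5) = 5·S(7,5) + S(7,4) = 5·140 + 350 = 1,050, which does not equal 266.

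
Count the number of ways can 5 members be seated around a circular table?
24

Reasoning: Circular arrangements: (5-1)! = 24.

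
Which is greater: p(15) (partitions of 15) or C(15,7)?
C(15,7)

Solution: Pentagonal recurrence p(n) = p(n−1) + p(n−2) − p(n−5) − p(n−7) + …: p(15) = p(14) + p(13) − p(10) − p(8) + p(3) + p(0) = 135 + 101 − 42 − 22 + 3 + 1 = 176; C(15,7) = 6,435.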